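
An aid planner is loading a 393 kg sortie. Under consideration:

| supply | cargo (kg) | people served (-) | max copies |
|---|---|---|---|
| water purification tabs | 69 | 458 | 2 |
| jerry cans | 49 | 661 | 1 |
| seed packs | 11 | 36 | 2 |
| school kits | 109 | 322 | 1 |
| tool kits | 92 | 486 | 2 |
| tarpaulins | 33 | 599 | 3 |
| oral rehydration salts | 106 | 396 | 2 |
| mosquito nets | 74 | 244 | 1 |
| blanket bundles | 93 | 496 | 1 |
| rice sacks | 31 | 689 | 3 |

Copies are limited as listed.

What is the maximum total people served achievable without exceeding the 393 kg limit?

2×water purification tabs + jerry cans + seed packs + 3×tarpaulins + 3×rice sacks uses 390 of the 393 kg and totals 5477.
That's the maximum — no swap from here does better than 5477.

5477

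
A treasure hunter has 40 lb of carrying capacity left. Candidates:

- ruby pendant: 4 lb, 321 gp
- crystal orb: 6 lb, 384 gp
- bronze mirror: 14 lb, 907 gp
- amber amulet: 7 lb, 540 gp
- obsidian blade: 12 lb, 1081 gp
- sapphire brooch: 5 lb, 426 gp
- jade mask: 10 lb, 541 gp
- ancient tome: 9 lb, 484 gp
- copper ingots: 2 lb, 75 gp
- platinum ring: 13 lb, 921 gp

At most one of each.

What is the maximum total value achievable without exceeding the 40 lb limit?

A density-first pass picks ruby pendant + crystal orb + amber amulet + obsidian blade + sapphire brooch + copper ingots — 2827 at 36 lb.
Dropping amber amulet and copper ingots frees 9 lb; slotting in platinum ring (13 lb) lifts the total to 3133 at 40 lb.

3133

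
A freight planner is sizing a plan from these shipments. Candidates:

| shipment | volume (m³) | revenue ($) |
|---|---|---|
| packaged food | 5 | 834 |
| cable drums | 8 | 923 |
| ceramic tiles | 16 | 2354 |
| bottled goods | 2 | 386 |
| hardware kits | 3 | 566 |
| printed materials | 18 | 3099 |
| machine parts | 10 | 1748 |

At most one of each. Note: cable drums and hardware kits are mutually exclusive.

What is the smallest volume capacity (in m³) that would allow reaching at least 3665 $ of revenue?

21

Minimise m³ subject to total revenue ≥ 3665.
hardware kits + printed materials: 3665 revenue at 21 m³.
No combination under 21 m³ hits 3665.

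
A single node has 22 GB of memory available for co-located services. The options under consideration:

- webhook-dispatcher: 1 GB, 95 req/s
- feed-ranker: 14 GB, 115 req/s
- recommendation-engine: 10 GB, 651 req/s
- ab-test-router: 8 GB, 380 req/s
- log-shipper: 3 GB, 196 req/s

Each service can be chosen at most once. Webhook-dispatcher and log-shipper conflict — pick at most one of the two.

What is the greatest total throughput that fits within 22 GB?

Recommendation-engine + ab-test-router + log-shipper uses 21 of the 22 GB and totals 1227.
Nothing else feasible within 22 GB beats 1227.

1227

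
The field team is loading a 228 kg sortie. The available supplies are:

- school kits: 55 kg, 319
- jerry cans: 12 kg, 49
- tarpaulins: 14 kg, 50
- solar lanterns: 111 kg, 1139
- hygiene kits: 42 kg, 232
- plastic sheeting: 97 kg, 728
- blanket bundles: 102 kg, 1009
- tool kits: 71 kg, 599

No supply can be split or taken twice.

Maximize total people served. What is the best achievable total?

2198

By people served per kg: solar lanterns 10.26, blanket bundles 9.89, tool kits 8.44 lead.
Taking the top-ratio supplies first gives jerry cans + solar lanterns + blanket bundles for 2197 (225 kg).
The 12 kg tied up in jerry cans is better spent on tarpaulins — total rises to 2198 (227 kg).
Runner-up jerry cans + solar lanterns + blanket bundles tops out at 2197.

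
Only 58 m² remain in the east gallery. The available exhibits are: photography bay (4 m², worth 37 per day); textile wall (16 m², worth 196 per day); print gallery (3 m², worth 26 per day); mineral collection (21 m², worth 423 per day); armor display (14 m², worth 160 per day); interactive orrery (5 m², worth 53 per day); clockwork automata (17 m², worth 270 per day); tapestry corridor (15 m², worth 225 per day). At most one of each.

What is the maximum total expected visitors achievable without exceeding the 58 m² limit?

Ranking by ratio (expected visitors/m²): mineral collection 20.14, clockwork automata 15.88, tapestry corridor 15.00, textile wall 12.25.
The ratio ordering already packs tightly: mineral collection + interactive orrery + clockwork automata + tapestry corridor, 58 m², 971.

971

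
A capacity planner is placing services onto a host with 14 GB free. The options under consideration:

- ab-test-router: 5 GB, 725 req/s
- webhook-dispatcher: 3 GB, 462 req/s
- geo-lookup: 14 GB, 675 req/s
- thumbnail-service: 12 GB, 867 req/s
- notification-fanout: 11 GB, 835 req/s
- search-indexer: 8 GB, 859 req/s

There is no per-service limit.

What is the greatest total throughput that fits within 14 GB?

Ranking by ratio (throughput/GB): webhook-dispatcher 154.00, ab-test-router 145.00, search-indexer 107.38, notification-fanout 75.91.
Filling by ratio: 4×webhook-dispatcher for 1848, with 2 GB left unused.
The 3 GB tied up in webhook-dispatcher is better spent on ab-test-router — total rises to 2111 (14 GB).
Every other selection either busts 14 GB or fails to beat 2111.

2111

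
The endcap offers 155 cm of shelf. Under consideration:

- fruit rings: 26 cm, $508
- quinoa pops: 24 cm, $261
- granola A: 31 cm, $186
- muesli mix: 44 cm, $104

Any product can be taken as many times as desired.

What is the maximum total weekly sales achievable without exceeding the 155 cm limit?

2801

Best packing: 5×fruit rings + quinoa pops — 154 cm, 2801 total.
Every other selection either busts 155 cm or fails to beat 2801.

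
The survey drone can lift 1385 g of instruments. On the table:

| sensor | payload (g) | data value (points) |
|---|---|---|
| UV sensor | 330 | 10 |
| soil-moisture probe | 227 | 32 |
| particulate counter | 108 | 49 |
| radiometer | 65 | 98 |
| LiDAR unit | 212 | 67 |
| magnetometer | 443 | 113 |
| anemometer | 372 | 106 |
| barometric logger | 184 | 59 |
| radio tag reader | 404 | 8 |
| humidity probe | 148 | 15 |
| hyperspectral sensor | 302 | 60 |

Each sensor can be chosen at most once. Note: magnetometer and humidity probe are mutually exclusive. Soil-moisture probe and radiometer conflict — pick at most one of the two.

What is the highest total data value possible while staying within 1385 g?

492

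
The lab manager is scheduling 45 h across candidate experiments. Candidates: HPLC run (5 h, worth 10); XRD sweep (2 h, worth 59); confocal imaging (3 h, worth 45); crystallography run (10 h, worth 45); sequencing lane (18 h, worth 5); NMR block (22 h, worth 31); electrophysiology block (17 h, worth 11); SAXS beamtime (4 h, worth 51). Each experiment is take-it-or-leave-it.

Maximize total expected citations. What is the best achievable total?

231

Filling by ratio: HPLC run + XRD sweep + confocal imaging + crystallography run + electrophysiology block + SAXS beamtime for 221, with 4 h left unused.
The 22 h tied up in HPLC run and electrophysiology block is better spent on NMR block — total rises to 231 (41 h).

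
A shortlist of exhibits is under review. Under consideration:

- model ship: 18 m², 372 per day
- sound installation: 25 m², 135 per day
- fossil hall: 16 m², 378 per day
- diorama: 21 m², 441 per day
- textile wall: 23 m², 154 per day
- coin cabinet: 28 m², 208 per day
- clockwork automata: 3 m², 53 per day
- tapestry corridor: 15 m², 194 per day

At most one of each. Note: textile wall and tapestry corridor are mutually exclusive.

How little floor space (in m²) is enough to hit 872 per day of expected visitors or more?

40

Look for the lowest-floor combination reaching 872.
fossil hall + diorama + clockwork automata: 872 expected visitors at 40 m².
No combination under 40 m² hits 872.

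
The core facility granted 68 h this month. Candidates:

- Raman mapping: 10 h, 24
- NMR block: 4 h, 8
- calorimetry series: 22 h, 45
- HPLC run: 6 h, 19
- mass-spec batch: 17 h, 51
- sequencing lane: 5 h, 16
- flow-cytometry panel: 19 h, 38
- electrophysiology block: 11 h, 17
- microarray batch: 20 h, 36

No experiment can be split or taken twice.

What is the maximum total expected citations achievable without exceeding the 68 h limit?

Greedy by ratio would take Raman mapping + NMR block + calorimetry series + HPLC run + mass-spec batch + sequencing lane: 64 h used, total 163.
Dropping NMR block and calorimetry series frees 26 h; slotting in flow-cytometry panel + electrophysiology block (30 h) lifts the total to 165 at 68 h.
Next best is Raman mapping + NMR block + calorimetry series + HPLC run + mass-spec batch + sequencing lane at 163 (64 h) — short by 2.

165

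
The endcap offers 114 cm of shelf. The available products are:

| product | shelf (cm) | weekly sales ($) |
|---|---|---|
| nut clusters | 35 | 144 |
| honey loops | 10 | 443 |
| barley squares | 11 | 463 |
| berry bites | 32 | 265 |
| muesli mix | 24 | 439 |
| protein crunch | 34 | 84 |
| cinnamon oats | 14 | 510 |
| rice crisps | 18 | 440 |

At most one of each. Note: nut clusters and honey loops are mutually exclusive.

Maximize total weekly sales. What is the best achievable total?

2560

Honey loops + barley squares + berry bites + muesli mix + cinnamon oats + rice crisps uses 109 of the 114 cm and totals 2560.
Next best is honey loops + barley squares + muesli mix + protein crunch + cinnamon oats + rice crisps at 2379 (111 cm) — short by 181.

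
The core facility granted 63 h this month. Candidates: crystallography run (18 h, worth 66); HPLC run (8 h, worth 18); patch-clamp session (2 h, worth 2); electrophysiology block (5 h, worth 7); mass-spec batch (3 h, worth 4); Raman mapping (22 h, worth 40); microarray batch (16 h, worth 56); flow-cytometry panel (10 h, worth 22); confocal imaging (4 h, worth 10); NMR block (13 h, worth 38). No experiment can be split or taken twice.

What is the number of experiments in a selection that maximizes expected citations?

6

Optimal total is 194.
crystallography run + patch-clamp session + microarray batch + flow-cytometry panel + confocal imaging + NMR block hits 194 at 63 h.
Every optimal selection uses 6 experiments.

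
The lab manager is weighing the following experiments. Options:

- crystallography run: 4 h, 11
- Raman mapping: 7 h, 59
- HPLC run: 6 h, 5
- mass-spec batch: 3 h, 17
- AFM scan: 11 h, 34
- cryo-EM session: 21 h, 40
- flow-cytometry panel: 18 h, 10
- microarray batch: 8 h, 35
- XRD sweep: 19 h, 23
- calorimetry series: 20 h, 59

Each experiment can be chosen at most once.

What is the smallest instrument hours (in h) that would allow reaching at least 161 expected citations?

Minimise h subject to total expected citations ≥ 161.
Taking Raman mapping + mass-spec batch + microarray batch + calorimetry series gives 170 (≥ 161) for 38 h.
Below 38 h the best achievable stays under 161.

38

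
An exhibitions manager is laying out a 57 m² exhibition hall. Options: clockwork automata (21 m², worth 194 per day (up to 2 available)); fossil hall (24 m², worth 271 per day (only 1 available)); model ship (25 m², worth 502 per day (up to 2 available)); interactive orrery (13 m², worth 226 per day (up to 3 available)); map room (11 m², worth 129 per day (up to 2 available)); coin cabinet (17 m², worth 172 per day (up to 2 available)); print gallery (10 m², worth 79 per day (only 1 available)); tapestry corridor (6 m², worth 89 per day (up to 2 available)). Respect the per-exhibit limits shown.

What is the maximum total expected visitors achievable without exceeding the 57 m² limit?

1093

The ratio ordering already packs tightly: 2×model ship + tapestry corridor, 56 m², 1093.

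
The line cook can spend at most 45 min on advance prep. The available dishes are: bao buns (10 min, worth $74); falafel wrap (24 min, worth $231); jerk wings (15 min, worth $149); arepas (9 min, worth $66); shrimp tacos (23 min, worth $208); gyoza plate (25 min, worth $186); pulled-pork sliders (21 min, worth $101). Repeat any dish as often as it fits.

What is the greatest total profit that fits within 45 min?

447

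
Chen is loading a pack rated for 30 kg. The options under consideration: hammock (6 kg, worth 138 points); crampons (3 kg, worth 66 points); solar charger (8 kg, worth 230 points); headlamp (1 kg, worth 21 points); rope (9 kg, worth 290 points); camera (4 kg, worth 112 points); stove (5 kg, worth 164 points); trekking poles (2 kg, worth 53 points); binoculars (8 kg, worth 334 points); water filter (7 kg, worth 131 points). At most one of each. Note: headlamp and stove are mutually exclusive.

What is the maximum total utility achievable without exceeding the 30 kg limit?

1018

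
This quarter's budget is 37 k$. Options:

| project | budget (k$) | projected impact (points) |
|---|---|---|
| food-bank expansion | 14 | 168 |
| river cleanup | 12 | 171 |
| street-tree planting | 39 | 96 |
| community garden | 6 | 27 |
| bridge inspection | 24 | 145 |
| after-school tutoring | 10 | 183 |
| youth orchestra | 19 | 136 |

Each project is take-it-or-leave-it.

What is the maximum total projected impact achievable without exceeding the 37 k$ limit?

Food-bank expansion + river cleanup + after-school tutoring uses 36 of the 37 k$ and totals 522.
That's the maximum — no swap from here does better than 522.

522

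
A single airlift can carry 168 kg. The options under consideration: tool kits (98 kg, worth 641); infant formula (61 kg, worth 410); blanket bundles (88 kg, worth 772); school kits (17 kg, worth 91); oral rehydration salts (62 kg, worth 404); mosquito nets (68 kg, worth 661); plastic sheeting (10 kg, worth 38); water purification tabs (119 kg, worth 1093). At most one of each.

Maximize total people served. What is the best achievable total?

Taking blanket bundles + mosquito nets + plastic sheeting: 166 kg used, 1471 in people served.
Next best is blanket bundles + mosquito nets at 1433 (156 kg) — short by 38.

1471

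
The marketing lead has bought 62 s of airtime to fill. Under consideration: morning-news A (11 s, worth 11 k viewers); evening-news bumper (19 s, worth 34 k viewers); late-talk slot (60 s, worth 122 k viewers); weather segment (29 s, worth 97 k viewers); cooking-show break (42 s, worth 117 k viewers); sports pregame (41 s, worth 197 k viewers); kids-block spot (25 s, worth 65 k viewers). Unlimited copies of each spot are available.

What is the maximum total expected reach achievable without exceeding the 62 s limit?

231

Ranking by ratio (expected reach/s): sports pregame 4.80, weather segment 3.34, cooking-show break 2.79, kids-block spot 2.60.
Best packing: evening-news bumper + sports pregame — 60 s, 231 total.
No other feasible combination exceeds 231.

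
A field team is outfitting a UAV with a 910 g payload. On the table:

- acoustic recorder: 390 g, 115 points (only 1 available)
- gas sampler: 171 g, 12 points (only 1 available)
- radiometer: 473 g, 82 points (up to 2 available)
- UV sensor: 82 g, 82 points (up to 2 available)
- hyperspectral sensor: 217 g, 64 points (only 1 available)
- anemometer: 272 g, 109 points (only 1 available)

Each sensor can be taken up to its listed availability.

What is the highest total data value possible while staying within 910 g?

388

Filling by ratio: gas sampler + 2×UV sensor + hyperspectral sensor + anemometer for 349, with 86 g left unused.
The 388 g tied up in gas sampler and hyperspectral sensor is better spent on acoustic recorder — total rises to 388 (826 g).
Nothing else within 910 g beats 388.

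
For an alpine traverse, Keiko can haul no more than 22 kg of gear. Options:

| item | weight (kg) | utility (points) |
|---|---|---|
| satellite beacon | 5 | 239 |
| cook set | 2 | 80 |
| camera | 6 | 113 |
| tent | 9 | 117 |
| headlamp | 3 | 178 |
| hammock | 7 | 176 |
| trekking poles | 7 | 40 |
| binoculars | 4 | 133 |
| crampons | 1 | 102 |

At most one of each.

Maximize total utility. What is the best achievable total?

908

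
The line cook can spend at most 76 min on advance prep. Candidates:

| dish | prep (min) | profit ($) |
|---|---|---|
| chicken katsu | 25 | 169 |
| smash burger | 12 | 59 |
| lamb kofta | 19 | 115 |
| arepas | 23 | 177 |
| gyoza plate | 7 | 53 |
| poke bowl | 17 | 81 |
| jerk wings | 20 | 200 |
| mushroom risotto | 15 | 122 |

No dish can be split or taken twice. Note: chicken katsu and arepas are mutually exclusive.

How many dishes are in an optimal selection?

4

Best achievable profit is 580.
arepas + poke bowl + jerk wings + mushroom risotto hits 580 at 75 min.
Any selection reaching 580 contains exactly 4 dishes.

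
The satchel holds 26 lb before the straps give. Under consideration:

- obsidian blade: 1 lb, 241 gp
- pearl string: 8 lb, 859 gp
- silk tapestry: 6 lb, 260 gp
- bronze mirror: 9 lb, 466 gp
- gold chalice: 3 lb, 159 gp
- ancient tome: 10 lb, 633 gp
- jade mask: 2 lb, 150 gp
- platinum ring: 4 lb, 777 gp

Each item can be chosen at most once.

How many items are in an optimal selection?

Optimal total is 2669.
For example obsidian blade + pearl string + gold chalice + ancient tome + platinum ring achieves it, using 26 lb.
Any selection reaching 2669 contains exactly 5 items.

5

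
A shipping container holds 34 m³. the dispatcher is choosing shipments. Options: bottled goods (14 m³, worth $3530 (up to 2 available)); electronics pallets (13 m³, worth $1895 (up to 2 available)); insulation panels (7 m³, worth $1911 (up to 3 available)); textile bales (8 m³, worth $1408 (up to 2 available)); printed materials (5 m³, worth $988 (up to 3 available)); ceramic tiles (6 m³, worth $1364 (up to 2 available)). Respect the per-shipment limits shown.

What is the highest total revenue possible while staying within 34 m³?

8716

Filling by ratio: 3×insulation panels + 2×ceramic tiles for 8461, with 1 m³ left unused.
Replace insulation panels and ceramic tiles with bottled goods: the trade gains 255 net, giving 8716 at 34 m³.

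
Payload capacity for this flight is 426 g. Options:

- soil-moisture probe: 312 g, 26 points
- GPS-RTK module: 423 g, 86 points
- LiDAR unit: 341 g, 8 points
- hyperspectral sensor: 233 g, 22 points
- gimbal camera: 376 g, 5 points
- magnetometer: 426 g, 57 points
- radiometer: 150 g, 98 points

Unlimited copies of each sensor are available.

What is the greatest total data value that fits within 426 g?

196

2×radiometer uses 300 of the 426 g and totals 196.
Every other selection either busts 426 g or fails to beat 196.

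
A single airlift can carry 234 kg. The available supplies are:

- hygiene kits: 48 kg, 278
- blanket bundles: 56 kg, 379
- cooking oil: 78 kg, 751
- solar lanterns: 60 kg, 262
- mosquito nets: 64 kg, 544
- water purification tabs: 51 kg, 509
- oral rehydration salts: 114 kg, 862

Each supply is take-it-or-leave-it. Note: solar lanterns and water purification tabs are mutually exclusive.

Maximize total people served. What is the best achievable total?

The ratio heuristic lands on cooking oil + mosquito nets + water purification tabs (1804) but leaves 41 kg idle.
Replace mosquito nets with hygiene kits + blanket bundles: the trade gains 113 net, giving 1917 at 233 kg.
No other feasible combination exceeds 1917.

1917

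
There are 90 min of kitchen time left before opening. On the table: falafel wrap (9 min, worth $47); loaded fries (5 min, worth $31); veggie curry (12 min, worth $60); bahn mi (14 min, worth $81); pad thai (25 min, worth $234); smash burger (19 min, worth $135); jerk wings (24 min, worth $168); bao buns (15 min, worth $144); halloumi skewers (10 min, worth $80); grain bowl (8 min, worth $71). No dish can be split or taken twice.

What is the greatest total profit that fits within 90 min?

Greedy by ratio would take loaded fries + pad thai + smash burger + bao buns + halloumi skewers + grain bowl: 82 min used, total 695.
Dropping smash burger frees 19 min; slotting in jerk wings (24 min) lifts the total to 728 at 87 min.
The spare 3 min is too small for any remaining dish, and no exchange beats 728.

728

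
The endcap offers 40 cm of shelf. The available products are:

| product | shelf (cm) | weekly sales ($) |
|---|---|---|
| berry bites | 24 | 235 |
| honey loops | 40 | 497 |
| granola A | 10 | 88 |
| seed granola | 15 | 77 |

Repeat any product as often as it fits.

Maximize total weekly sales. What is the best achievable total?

497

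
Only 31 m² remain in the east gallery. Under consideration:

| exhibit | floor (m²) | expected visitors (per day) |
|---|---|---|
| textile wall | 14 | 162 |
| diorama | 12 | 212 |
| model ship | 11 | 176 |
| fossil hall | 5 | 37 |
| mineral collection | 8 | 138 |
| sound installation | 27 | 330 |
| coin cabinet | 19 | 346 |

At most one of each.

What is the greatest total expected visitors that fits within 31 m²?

The ratio ordering already packs tightly: diorama + coin cabinet, 31 m², 558.

558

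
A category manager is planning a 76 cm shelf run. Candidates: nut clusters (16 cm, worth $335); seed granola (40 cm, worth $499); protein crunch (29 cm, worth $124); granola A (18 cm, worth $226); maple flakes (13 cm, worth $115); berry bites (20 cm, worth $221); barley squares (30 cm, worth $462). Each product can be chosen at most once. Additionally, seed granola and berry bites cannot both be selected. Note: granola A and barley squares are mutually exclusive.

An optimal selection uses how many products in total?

3

Best achievable weekly sales is 1060.
For example nut clusters + seed granola + granola A achieves it, using 74 cm.
All optima have 3 products.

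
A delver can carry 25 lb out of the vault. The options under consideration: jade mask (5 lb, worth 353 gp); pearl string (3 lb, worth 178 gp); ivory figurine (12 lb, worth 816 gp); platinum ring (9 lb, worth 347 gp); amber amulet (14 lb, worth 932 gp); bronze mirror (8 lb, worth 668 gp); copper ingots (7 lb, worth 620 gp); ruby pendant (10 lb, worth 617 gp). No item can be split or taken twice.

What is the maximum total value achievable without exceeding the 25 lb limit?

1905

The ratio heuristic lands on jade mask + pearl string + bronze mirror + copper ingots (1819) but leaves 2 lb idle.
Dropping jade mask and pearl string frees 8 lb; slotting in ruby pendant (10 lb) lifts the total to 1905 at 25 lb.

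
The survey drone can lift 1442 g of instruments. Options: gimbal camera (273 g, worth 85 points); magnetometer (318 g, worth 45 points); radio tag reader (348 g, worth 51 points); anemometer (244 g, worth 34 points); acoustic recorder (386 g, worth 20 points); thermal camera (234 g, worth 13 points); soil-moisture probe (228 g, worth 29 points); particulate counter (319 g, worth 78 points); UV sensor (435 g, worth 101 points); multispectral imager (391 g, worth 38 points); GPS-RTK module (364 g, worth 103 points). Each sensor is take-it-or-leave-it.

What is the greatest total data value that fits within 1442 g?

367

Density check — gimbal camera 0.31, GPS-RTK module 0.28, particulate counter 0.24 are the best per g.
The ratio ordering already packs tightly: gimbal camera + particulate counter + UV sensor + GPS-RTK module, 1391 g, 367.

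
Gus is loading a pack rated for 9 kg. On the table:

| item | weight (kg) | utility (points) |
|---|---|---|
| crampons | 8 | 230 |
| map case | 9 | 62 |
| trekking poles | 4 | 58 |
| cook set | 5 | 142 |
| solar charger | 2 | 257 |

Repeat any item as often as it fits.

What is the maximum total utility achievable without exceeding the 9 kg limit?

1028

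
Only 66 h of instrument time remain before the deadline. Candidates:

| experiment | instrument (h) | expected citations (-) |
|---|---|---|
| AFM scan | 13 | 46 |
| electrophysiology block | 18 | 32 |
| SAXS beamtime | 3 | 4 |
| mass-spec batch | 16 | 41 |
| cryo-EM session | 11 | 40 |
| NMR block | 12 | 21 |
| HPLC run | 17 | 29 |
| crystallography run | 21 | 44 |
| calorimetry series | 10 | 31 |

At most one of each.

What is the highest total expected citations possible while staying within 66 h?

By expected citations per h: cryo-EM session 3.64, AFM scan 3.54, calorimetry series 3.10 lead.
Taking AFM scan + SAXS beamtime + mass-spec batch + cryo-EM session + NMR block + calorimetry series: 65 h used, 183 in expected citations.

183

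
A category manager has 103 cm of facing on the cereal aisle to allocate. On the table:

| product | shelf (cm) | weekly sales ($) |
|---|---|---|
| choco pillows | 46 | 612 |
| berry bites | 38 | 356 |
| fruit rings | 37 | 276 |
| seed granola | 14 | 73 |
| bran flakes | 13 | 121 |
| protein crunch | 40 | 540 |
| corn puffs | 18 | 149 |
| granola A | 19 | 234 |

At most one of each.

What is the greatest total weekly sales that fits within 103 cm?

Density check — protein crunch 13.50, choco pillows 13.30, granola A 12.32 are the best per cm.
The ratio ordering already packs tightly: choco pillows + bran flakes + protein crunch, 99 cm, 1273.

1273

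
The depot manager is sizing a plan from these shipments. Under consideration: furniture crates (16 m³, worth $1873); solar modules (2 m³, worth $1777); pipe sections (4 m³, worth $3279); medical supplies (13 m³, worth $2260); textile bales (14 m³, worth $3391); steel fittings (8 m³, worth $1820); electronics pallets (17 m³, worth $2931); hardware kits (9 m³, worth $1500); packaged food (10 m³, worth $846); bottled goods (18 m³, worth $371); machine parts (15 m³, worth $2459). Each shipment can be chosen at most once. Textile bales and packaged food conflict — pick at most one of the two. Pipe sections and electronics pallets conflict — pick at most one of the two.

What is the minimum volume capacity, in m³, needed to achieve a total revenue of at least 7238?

Minimise m³ subject to total revenue ≥ 7238.
solar modules + pipe sections + medical supplies: 7316 revenue at 19 m³.
No combination under 19 m³ hits 7238.

19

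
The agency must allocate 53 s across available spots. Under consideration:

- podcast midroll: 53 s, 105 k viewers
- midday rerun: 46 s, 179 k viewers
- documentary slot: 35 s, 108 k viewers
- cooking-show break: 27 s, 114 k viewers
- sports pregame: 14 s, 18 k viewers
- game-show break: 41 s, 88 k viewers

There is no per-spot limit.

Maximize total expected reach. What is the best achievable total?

179

Density check — cooking-show break 4.22, midday rerun 3.89, documentary slot 3.09 are the best per s.
Taking the top-ratio spots first gives cooking-show break + sports pregame for 132 (41 s).
Replace cooking-show break and sports pregame with midday rerun: the trade gains 47 net, giving 179 at 46 s.
Every other selection either busts 53 s or fails to beat 179.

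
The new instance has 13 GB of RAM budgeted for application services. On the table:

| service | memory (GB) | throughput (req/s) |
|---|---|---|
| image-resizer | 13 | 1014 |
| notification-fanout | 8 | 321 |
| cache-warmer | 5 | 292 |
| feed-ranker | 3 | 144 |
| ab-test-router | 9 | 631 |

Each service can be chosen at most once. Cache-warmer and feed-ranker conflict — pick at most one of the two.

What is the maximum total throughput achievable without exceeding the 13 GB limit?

Best packing: image-resizer — 13 GB, 1014 total.
The closest alternative, feed-ranker + ab-test-router, reaches only 775.

1014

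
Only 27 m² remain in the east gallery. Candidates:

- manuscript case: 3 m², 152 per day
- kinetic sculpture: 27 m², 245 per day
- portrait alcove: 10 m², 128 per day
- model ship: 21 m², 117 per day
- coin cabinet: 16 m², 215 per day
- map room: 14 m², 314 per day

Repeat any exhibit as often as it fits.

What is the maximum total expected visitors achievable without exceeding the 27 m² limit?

1368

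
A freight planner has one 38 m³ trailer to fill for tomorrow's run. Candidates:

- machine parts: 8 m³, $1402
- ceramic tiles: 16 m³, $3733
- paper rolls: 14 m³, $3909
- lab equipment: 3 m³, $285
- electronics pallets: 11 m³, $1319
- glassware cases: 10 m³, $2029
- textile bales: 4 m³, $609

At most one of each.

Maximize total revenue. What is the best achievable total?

9044

Best packing: machine parts + ceramic tiles + paper rolls — 38 m³, 9044 total.
That's the maximum — no swap from here does better than 9044.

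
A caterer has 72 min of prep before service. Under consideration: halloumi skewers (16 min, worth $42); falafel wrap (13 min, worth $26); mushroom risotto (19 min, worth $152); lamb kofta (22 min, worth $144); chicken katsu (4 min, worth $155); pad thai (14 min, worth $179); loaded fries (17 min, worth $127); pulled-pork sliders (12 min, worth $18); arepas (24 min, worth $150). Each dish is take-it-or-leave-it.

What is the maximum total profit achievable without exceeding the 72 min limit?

656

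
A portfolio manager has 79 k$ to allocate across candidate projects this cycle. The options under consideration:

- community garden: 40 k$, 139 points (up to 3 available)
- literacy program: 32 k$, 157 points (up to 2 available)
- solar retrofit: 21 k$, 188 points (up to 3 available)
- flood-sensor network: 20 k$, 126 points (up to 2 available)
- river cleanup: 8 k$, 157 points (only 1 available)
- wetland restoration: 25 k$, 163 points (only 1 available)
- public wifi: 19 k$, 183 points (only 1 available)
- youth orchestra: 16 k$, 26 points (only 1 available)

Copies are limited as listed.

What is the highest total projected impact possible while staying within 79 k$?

721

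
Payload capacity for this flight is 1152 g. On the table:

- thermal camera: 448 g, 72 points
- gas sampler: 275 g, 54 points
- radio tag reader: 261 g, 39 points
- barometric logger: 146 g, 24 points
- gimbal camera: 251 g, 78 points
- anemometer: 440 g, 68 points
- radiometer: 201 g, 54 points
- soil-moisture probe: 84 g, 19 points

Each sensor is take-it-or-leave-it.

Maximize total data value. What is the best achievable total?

249

Taking the top-ratio sensors first gives gas sampler + barometric logger + gimbal camera + radiometer + soil-moisture probe for 229 (957 g).
The 84 g tied up in soil-moisture probe is better spent on radio tag reader — total rises to 249 (1134 g).
The spare 18 g is too small for any remaining sensor, and no exchange beats 249.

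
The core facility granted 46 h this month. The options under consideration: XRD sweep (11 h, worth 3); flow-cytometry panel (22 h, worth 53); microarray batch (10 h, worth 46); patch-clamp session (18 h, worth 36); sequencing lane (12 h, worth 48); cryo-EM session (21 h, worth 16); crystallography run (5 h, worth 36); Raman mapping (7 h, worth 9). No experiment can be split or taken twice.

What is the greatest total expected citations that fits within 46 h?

Ranking by ratio (expected citations/h): crystallography run 7.20, microarray batch 4.60, sequencing lane 4.00, flow-cytometry panel 2.41.
The ratio ordering already packs tightly: microarray batch + patch-clamp session + sequencing lane + crystallography run, 45 h, 166.
The closest alternative, flow-cytometry panel + microarray batch + sequencing lane, reaches only 147.

166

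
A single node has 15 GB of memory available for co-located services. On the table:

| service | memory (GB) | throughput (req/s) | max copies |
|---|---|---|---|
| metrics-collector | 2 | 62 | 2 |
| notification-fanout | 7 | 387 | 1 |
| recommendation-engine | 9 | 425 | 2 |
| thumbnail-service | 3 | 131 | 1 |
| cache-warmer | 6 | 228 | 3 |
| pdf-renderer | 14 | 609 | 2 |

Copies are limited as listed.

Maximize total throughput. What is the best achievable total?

Ranking by ratio (throughput/GB): notification-fanout 55.29, recommendation-engine 47.22, thumbnail-service 43.67, pdf-renderer 43.50.
Filling by ratio: 2×metrics-collector + notification-fanout + thumbnail-service for 642, with 1 GB left unused.
Replace metrics-collector and thumbnail-service with cache-warmer: the trade gains 35 net, giving 677 at 15 GB.
Every other selection either busts 15 GB or exceeds an availability limit or fails to beat 677.

677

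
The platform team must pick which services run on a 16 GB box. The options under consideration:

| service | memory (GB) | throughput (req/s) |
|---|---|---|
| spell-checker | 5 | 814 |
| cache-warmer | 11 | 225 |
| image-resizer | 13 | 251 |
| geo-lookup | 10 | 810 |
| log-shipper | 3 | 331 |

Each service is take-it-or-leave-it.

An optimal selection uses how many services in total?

2

The maximum throughput within 16 GB is 1624.
spell-checker + geo-lookup hits 1624 at 15 GB.
Any selection reaching 1624 contains exactly 2 services.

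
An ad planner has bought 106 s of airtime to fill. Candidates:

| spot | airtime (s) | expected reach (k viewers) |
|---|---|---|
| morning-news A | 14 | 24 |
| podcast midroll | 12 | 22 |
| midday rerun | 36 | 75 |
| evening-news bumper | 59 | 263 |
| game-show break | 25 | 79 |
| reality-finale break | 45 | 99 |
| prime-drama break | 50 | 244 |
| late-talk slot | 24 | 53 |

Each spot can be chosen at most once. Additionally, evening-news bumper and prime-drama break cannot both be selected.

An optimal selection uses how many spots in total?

The maximum expected reach within 106 s is 376.
For example game-show break + prime-drama break + late-talk slot achieves it, using 99 s.
Any selection reaching 376 contains exactly 3 spots.

3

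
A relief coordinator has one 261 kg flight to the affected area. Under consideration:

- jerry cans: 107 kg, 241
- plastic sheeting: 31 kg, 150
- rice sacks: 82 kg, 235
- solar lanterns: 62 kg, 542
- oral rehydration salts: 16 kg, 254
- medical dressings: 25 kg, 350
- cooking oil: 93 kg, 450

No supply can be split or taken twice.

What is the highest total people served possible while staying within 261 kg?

1746

The ratio ordering already packs tightly: plastic sheeting + solar lanterns + oral rehydration salts + medical dressings + cooking oil, 227 kg, 1746.
Runner-up solar lanterns + oral rehydration salts + medical dressings + cooking oil tops out at 1596.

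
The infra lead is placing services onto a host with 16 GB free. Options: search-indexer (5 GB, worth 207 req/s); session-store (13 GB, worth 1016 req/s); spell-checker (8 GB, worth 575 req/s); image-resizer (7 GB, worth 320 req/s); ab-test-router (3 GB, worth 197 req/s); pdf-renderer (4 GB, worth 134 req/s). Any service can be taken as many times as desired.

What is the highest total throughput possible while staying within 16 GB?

Ranking by ratio (throughput/GB): session-store 78.15, spell-checker 71.88, ab-test-router 65.67, image-resizer 45.71.
The ratio ordering already packs tightly: session-store + ab-test-router, 16 GB, 1213.
That's the maximum — no swap from here does better than 1213.

1213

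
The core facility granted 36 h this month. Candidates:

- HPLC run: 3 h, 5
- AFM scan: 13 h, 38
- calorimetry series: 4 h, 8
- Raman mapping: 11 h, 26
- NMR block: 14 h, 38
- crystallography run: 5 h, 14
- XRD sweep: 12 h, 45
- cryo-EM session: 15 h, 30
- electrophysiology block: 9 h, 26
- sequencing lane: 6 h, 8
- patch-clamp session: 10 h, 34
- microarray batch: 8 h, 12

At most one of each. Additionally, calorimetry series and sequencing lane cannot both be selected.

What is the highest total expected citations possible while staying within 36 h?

119

Ranking by ratio (expected citations/h): XRD sweep 3.75, patch-clamp session 3.40, AFM scan 2.92, electrophysiology block 2.89.
A density-first pass picks AFM scan + XRD sweep + patch-clamp session — 117 at 35 h.
The 13 h tied up in AFM scan is better spent on crystallography run + electrophysiology block — total rises to 119 (36 h).
No other feasible combination exceeds 119.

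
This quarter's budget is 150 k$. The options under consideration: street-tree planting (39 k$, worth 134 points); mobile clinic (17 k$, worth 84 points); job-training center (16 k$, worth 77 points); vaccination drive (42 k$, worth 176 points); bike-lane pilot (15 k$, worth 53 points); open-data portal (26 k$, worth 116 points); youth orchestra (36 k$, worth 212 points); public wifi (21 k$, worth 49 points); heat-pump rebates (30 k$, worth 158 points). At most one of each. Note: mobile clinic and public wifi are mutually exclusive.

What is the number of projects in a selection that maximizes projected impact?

Best achievable projected impact is 739.
job-training center + vaccination drive + open-data portal + youth orchestra + heat-pump rebates hits 739 at 150 k$.
All optima have 5 projects.

5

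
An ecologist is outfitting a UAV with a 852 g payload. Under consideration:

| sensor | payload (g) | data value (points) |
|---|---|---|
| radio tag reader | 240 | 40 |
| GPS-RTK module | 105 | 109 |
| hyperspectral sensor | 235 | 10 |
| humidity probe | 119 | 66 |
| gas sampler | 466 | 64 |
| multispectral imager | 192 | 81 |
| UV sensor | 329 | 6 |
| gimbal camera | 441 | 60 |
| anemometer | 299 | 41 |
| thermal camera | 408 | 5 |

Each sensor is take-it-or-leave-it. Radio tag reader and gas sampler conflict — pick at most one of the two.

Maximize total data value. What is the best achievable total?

297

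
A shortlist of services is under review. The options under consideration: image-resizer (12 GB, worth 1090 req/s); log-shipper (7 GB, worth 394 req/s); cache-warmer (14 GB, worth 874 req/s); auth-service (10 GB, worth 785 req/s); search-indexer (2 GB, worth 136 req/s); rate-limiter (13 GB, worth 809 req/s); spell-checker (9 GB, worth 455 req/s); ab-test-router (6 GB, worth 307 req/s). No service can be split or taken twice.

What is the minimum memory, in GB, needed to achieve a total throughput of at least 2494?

Need the lightest bundle worth ≥ 2494.
Taking image-resizer + log-shipper + cache-warmer + search-indexer gives 2494 (≥ 2494) for 35 GB.
Any bundle with less than 35 GB falls short of 2494.

35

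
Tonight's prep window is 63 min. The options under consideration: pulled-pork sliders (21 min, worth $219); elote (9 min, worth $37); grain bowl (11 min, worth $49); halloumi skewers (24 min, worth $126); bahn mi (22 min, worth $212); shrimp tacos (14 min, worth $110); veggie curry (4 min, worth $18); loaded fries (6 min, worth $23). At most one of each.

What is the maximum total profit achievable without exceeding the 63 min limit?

Ranking by ratio (profit/min): pulled-pork sliders 10.43, bahn mi 9.64, shrimp tacos 7.86, halloumi skewers 5.25.
A density-first pass picks pulled-pork sliders + bahn mi + shrimp tacos + veggie curry — 559 at 61 min.
Dropping veggie curry frees 4 min; slotting in loaded fries (6 min) lifts the total to 564 at 63 min.
An exhaustive check of the 256 subsets confirms 564.

564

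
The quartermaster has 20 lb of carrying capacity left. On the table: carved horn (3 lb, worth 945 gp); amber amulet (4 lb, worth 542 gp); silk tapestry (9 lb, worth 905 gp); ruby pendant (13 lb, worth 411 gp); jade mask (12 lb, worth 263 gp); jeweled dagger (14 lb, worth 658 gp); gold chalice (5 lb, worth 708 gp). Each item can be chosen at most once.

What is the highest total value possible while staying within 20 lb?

2558

Greedy by ratio would take carved horn + amber amulet + gold chalice: 12 lb used, total 2195.
The 4 lb tied up in amber amulet is better spent on silk tapestry — total rises to 2558 (17 lb).
Runner-up carved horn + amber amulet + silk tapestry tops out at 2392.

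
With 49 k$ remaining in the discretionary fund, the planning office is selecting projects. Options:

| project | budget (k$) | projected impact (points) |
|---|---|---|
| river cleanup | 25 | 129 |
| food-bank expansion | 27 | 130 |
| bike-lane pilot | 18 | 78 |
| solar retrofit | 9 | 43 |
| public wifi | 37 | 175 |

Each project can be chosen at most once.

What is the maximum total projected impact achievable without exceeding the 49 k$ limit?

The ratio heuristic lands on river cleanup + solar retrofit (172) but leaves 15 k$ idle.
The 25 k$ tied up in river cleanup is better spent on public wifi — total rises to 218 (46 k$).

218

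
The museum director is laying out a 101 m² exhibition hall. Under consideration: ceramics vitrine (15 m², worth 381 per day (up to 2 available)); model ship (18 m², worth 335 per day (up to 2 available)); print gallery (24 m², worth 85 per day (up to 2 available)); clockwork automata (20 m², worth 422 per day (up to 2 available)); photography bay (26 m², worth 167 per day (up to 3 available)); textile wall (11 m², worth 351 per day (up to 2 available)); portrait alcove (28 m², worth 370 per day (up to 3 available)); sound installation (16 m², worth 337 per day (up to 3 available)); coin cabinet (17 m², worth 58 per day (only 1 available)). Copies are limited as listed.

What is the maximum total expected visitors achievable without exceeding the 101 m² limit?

2475

Taking the top-ratio exhibits first gives 2×ceramics vitrine + 2×clockwork automata + 2×textile wall for 2308 (92 m²).
The 40 m² tied up in 2×clockwork automata is better spent on 3×sound installation — total rises to 2475 (100 m²).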